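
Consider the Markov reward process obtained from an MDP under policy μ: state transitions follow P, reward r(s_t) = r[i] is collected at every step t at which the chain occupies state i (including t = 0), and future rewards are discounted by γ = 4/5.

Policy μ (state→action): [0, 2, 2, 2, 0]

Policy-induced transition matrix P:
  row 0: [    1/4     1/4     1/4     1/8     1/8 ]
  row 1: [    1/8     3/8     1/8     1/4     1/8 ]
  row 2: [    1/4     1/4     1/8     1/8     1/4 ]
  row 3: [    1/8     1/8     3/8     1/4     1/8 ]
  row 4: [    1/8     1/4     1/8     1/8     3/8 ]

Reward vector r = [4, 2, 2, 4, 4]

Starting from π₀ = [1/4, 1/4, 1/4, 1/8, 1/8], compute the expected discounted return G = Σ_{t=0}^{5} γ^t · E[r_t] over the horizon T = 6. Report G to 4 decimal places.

t=0: π = [0.2500, 0.2500, 0.2500, 0.1250, 0.1250], E[r] = 3.0000, γ^t·E[r] = 3.000000, running G = 3.000000
t=1: π = [0.1875, 0.2656, 0.1875, 0.1719, 0.1875], E[r] = 3.0938, γ^t·E[r] = 2.475000, running G = 5.475000
t=2: π = [0.1719, 0.2617, 0.1914, 0.1797, 0.1953], E[r] = 3.0938, γ^t·E[r] = 1.980000, running G = 7.455000
t=3: π = [0.1704, 0.2603, 0.1914, 0.1802, 0.1978], E[r] = 3.0967, γ^t·E[r] = 1.585500, running G = 9.040500
t=4: π = [0.1702, 0.2600, 0.1913, 0.1801, 0.1984], E[r] = 3.0973, γ^t·E[r] = 1.268650, running G = 10.309150
t=5: π = [0.1702, 0.2600, 0.1913, 0.1800, 0.1985], E[r] = 3.0974, γ^t·E[r] = 1.014965, running G = 11.324115

G = 11.3241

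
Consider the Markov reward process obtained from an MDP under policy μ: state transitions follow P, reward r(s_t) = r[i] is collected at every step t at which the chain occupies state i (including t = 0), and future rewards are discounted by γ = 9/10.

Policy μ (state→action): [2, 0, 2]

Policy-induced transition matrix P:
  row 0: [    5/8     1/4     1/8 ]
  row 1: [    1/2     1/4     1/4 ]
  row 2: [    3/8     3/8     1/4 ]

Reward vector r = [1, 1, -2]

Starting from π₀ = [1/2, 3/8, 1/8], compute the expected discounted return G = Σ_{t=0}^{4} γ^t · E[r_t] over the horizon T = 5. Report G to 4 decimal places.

G = 2.0168

t=0: π = [0.5000, 0.3750, 0.1250], E[r] = 0.6250, γ^t·E[r] = 0.625000, running G = 0.625000
t=1: π = [0.5469, 0.2656, 0.1875], E[r] = 0.4375, γ^t·E[r] = 0.393750, running G = 1.018750
t=2: π = [0.5449, 0.2734, 0.1816], E[r] = 0.4551, γ^t·E[r] = 0.368613, running G = 1.387363
t=3: π = [0.5454, 0.2727, 0.1819], E[r] = 0.4543, γ^t·E[r] = 0.331218, running G = 1.718581
t=4: π = [0.5454, 0.2727, 0.1818], E[r] = 0.4545, γ^t·E[r] = 0.298216, running G = 2.016798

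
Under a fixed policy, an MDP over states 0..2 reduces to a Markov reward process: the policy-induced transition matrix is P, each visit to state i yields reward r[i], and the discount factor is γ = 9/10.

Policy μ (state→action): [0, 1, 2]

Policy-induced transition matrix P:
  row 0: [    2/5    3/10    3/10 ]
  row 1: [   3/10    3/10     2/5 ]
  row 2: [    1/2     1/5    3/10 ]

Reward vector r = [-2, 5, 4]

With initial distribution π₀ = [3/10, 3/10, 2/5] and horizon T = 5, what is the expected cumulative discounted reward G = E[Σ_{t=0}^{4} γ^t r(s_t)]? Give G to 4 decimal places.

G = 8.1356

t=0: π = [0.3000, 0.3000, 0.4000], E[r] = 2.5000, γ^t·E[r] = 2.500000, running G = 2.500000
t=1: π = [0.4100, 0.2600, 0.3300], E[r] = 1.8000, γ^t·E[r] = 1.620000, running G = 4.120000
t=2: π = [0.4070, 0.2670, 0.3260], E[r] = 1.8250, γ^t·E[r] = 1.478250, running G = 5.598250
t=3: π = [0.4059, 0.2674, 0.3267], E[r] = 1.8320, γ^t·E[r] = 1.335528, running G = 6.933778
t=4: π = [0.4059, 0.2673, 0.3267], E[r] = 1.8318, γ^t·E[r] = 1.201811, running G = 8.135589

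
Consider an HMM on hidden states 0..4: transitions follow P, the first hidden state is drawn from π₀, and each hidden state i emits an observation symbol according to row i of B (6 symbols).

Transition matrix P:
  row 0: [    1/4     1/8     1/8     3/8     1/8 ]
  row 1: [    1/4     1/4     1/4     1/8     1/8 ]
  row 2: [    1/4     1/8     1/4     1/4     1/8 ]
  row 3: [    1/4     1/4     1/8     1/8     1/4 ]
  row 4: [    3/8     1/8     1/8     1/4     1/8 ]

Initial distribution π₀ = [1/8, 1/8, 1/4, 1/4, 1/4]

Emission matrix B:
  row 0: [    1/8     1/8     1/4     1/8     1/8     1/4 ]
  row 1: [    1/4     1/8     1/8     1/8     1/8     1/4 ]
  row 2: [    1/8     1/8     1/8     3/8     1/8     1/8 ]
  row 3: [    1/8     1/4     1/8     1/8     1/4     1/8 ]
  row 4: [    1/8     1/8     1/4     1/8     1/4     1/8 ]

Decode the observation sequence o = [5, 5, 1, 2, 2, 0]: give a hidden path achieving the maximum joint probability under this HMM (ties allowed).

path = [4, 0, 3, 4, 0, 3]

t=0: δ = [3.125e-02, 3.125e-02, 3.125e-02, 3.125e-02, 3.125e-02]  (obs o_0=5)
t=1: δ = [2.930e-03, 1.953e-03, 9.766e-04, 1.465e-03, 9.766e-04]  ψ = [4, 1, 1, 0, 3]  (obs o_1=5)
t=2: δ = [9.155e-05, 6.104e-05, 6.104e-05, 2.747e-04, 4.578e-05]  ψ = [0, 1, 1, 0, 0]  (obs o_2=1)
t=3: δ = [1.717e-05, 8.583e-06, 4.292e-06, 4.292e-06, 1.717e-05]  ψ = [3, 3, 3, 0, 3]  (obs o_3=2)
t=4: δ = [1.609e-06, 2.682e-07, 2.682e-07, 8.047e-07, 5.364e-07]  ψ = [4, 0, 0, 0, 0]  (obs o_4=2)
t=5: δ = [5.029e-08, 5.029e-08, 2.515e-08, 7.544e-08, 2.515e-08]  ψ = [0, 0, 0, 0, 0]  (obs o_5=0)
backtrack: best end state = 3; path = [4, 0, 3, 4, 0, 3]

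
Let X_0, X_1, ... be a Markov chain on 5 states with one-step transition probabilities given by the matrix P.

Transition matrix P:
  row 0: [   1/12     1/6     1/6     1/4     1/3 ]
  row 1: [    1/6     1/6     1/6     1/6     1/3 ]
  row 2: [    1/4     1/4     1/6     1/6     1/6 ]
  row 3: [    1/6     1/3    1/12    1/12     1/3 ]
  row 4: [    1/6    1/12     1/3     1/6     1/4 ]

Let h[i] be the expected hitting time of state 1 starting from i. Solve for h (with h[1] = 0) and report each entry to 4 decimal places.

h = [5.2602, 0.0000, 4.8165, 4.5404, 5.6519]

First-step conditioning: h[1] = 0; for i ≠ 1, h[i] = 1 + Σ_k P[i][k]·h[k].
  h[0] = 1 + 1/12·h[0] + 1/6·h[2] + 1/4·h[3] + 1/3·h[4]
  h[2] = 1 + 1/4·h[0] + 1/6·h[2] + 1/6·h[3] + 1/6·h[4]
  h[3] = 1 + 1/6·h[0] + 1/12·h[2] + 1/12·h[3] + 1/3·h[4]
  h[4] = 1 + 1/6·h[0] + 1/3·h[2] + 1/6·h[3] + 1/4·h[4]
Solving the 4×4 linear system over states ≠ 1 gives exactly h = [2972/565, 0, 8164/1695, 7696/1695, 1916/339] (h[1] = 0 is the target).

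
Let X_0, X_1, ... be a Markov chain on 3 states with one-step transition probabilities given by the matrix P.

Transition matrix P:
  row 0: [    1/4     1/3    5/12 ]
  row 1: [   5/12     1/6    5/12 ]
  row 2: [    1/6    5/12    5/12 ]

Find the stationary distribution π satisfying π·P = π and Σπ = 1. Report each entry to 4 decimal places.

π = [0.2679, 0.3155, 0.4167]

Balance equations π_j = Σ_i π_i·P[i][j]:
  π_0 = 1/4·π_0 + 5/12·π_1 + 1/6·π_2
  π_1 = 1/3·π_0 + 1/6·π_1 + 5/12·π_2
  normalize: π_0 + π_1 + π_2 = 1
Solving the linear system gives exactly π = [15/56, 53/168, 5/12].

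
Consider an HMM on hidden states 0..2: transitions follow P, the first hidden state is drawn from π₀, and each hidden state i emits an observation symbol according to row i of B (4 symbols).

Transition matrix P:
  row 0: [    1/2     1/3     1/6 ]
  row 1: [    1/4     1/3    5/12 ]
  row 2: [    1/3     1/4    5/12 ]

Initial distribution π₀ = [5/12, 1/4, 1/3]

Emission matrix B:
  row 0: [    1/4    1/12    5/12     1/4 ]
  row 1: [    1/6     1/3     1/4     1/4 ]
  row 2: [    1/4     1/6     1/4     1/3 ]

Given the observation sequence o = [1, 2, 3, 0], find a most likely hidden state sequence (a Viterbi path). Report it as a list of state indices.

path = [1, 0, 0, 0]

t=0: δ = [3.472e-02, 8.333e-02, 5.556e-02]  (obs o_0=1)
t=1: δ = [8.681e-03, 6.944e-03, 8.681e-03]  ψ = [1, 1, 1]  (obs o_1=2)
t=2: δ = [1.085e-03, 7.234e-04, 1.206e-03]  ψ = [0, 0, 2]  (obs o_2=3)
t=3: δ = [1.356e-04, 6.028e-05, 1.256e-04]  ψ = [0, 0, 2]  (obs o_3=0)
backtrack: best end state = 0; path = [1, 0, 0, 0]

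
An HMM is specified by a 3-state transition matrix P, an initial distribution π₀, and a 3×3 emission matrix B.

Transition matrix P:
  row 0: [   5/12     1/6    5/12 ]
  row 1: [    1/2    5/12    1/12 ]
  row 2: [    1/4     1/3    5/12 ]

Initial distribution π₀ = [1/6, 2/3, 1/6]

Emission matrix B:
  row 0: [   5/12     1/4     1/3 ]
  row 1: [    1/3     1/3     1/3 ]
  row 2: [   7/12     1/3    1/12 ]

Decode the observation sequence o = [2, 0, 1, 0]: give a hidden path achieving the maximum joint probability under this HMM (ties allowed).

t=0: δ = [5.556e-02, 2.222e-01, 1.389e-02]  (obs o_0=2)
t=1: δ = [4.630e-02, 3.086e-02, 1.350e-02]  ψ = [1, 1, 0]  (obs o_1=0)
t=2: δ = [4.823e-03, 4.287e-03, 6.430e-03]  ψ = [0, 1, 0]  (obs o_2=1)
t=3: δ = [8.931e-04, 7.144e-04, 1.563e-03]  ψ = [1, 2, 2]  (obs o_3=0)
backtrack: best end state = 2; path = [1, 0, 2, 2]

path = [1, 0, 2, 2]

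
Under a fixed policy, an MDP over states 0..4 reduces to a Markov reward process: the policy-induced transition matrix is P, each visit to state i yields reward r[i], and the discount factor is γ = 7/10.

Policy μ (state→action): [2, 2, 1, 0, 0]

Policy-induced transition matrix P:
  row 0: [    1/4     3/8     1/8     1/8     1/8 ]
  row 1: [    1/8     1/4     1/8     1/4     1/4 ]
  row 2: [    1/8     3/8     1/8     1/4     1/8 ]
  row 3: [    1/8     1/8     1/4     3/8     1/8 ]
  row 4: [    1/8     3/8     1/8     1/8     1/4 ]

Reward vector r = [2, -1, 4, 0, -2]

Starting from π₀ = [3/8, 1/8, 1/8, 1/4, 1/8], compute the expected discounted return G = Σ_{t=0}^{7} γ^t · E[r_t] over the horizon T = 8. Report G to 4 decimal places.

G = 1.4980

t=0: π = [0.3750, 0.1250, 0.1250, 0.2500, 0.1250], E[r] = 0.8750, γ^t·E[r] = 0.875000, running G = 0.875000
t=1: π = [0.1719, 0.2969, 0.1563, 0.2188, 0.1563], E[r] = 0.3594, γ^t·E[r] = 0.251563, running G = 1.126563
t=2: π = [0.1465, 0.2832, 0.1523, 0.2363, 0.1816], E[r] = 0.2559, γ^t·E[r] = 0.125371, running G = 1.251934
t=3: π = [0.1433, 0.2805, 0.1545, 0.2385, 0.1831], E[r] = 0.2581, γ^t·E[r] = 0.088513, running G = 1.340447
t=4: π = [0.1429, 0.2803, 0.1548, 0.2390, 0.1830], E[r] = 0.2589, γ^t·E[r] = 0.062157, running G = 1.402604
t=5: π = [0.1429, 0.2802, 0.1549, 0.2391, 0.1829], E[r] = 0.2592, γ^t·E[r] = 0.043566, running G = 1.446170
t=6: π = [0.1429, 0.2802, 0.1549, 0.2392, 0.1829], E[r] = 0.2593, γ^t·E[r] = 0.030509, running G = 1.476679
t=7: π = [0.1429, 0.2802, 0.1549, 0.2392, 0.1829], E[r] = 0.2593, γ^t·E[r] = 0.021358, running G = 1.498037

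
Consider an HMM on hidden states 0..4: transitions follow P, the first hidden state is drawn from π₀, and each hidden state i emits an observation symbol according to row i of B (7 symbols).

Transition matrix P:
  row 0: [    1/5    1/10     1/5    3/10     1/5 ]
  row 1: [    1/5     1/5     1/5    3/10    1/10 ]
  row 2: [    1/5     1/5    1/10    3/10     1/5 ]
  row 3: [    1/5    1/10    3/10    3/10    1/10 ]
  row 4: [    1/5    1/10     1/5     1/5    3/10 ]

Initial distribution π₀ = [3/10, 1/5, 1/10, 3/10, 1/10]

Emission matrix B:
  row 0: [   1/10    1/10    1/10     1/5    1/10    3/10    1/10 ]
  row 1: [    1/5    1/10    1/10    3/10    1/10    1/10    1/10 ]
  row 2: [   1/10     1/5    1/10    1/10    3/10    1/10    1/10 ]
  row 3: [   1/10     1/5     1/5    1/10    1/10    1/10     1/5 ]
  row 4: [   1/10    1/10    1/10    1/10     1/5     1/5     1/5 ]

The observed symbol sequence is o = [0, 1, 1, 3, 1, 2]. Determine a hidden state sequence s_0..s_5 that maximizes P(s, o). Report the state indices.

path = [1, 3, 2, 1, 3, 3]

t=0: δ = [3.000e-02, 4.000e-02, 1.000e-02, 3.000e-02, 1.000e-02]  (obs o_0=0)
t=1: δ = [8.000e-04, 8.000e-04, 1.800e-03, 2.400e-03, 6.000e-04]  ψ = [1, 1, 3, 1, 0]  (obs o_1=1)
t=2: δ = [4.800e-05, 3.600e-05, 1.440e-04, 1.440e-04, 3.600e-05]  ψ = [3, 2, 3, 3, 2]  (obs o_2=1)
t=3: δ = [5.760e-06, 8.640e-06, 4.320e-06, 4.320e-06, 2.880e-06]  ψ = [2, 2, 3, 2, 2]  (obs o_3=3)
t=4: δ = [1.728e-07, 1.728e-07, 3.456e-07, 5.184e-07, 1.152e-07]  ψ = [1, 1, 1, 1, 0]  (obs o_4=1)
t=5: δ = [1.037e-08, 6.912e-09, 1.555e-08, 3.110e-08, 6.912e-09]  ψ = [3, 2, 3, 3, 2]  (obs o_5=2)
backtrack: best end state = 3; path = [1, 3, 2, 1, 3, 3]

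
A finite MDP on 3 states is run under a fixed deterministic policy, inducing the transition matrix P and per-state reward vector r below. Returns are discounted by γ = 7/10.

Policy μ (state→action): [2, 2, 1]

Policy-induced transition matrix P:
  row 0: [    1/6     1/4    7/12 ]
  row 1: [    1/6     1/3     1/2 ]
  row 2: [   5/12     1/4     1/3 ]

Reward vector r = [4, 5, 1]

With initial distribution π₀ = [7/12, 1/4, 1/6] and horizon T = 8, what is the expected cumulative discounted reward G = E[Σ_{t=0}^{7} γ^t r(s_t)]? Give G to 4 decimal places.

t=0: π = [0.5833, 0.2500, 0.1667], E[r] = 3.7500, γ^t·E[r] = 3.750000, running G = 3.750000
t=1: π = [0.2083, 0.2708, 0.5208], E[r] = 2.7083, γ^t·E[r] = 1.895833, running G = 5.645833
t=2: π = [0.2969, 0.2726, 0.4306], E[r] = 2.9809, γ^t·E[r] = 1.460642, running G = 7.106476
t=3: π = [0.2743, 0.2727, 0.4530], E[r] = 2.9138, γ^t·E[r] = 0.999424, running G = 8.105900
t=4: π = [0.2799, 0.2727, 0.4474], E[r] = 2.9306, γ^t·E[r] = 0.703647, running G = 8.809547
t=5: π = [0.2785, 0.2727, 0.4488], E[r] = 2.9264, γ^t·E[r] = 0.491845, running G = 9.301392
t=6: π = [0.2789, 0.2727, 0.4484], E[r] = 2.9275, γ^t·E[r] = 0.344415, running G = 9.645807
t=7: π = [0.2788, 0.2727, 0.4485], E[r] = 2.9272, γ^t·E[r] = 0.241069, running G = 9.886876

G = 9.8869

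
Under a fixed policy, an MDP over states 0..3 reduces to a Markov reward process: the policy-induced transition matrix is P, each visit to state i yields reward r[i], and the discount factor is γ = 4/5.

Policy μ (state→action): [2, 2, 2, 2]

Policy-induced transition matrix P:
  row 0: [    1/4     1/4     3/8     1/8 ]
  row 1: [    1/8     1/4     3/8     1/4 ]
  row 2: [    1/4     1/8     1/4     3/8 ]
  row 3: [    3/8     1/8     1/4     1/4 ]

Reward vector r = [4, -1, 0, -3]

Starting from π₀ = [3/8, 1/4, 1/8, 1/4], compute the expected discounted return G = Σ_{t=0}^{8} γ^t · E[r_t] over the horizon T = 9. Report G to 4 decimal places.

G = 0.8140

t=0: π = [0.3750, 0.2500, 0.1250, 0.2500], E[r] = 0.5000, γ^t·E[r] = 0.500000, running G = 0.500000
t=1: π = [0.2500, 0.2031, 0.3281, 0.2188], E[r] = 0.1406, γ^t·E[r] = 0.112500, running G = 0.612500
t=2: π = [0.2520, 0.1816, 0.3066, 0.2598], E[r] = 0.0469, γ^t·E[r] = 0.030000, running G = 0.642500
t=3: π = [0.2598, 0.1792, 0.3042, 0.2568], E[r] = 0.0894, γ^t·E[r] = 0.045750, running G = 0.688250
t=4: π = [0.2597, 0.1799, 0.3049, 0.2556], E[r] = 0.0923, γ^t·E[r] = 0.037800, running G = 0.726050
t=5: π = [0.2595, 0.1799, 0.3049, 0.2556], E[r] = 0.0910, γ^t·E[r] = 0.029805, running G = 0.755855
t=6: π = [0.2595, 0.1799, 0.3049, 0.2557], E[r] = 0.0909, γ^t·E[r] = 0.023820, running G = 0.779675
t=7: π = [0.2595, 0.1799, 0.3049, 0.2557], E[r] = 0.0909, γ^t·E[r] = 0.019065, running G = 0.798740
t=8: π = [0.2595, 0.1799, 0.3049, 0.2557], E[r] = 0.0909, γ^t·E[r] = 0.015252, running G = 0.813992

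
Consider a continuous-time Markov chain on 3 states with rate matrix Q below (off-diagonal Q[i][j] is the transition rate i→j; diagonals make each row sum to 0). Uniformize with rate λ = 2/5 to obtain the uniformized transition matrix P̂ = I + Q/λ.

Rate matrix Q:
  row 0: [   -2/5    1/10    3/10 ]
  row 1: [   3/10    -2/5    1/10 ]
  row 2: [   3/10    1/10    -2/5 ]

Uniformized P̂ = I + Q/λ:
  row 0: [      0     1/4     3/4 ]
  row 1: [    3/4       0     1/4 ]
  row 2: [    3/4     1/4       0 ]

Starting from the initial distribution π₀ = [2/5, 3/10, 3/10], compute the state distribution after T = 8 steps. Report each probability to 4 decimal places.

π = [0.4257, 0.2000, 0.3743]

t=0: π = [0.4000, 0.3000, 0.3000]
t=1: π = [0.4500, 0.1750, 0.3750]
t=2: π = [0.4125, 0.2063, 0.3813]
t=3: π = [0.4406, 0.1984, 0.3609]
t=4: π = [0.4195, 0.2004, 0.3801]
t=5: π = [0.4354, 0.1999, 0.3647]
t=6: π = [0.4235, 0.2000, 0.3765]
t=7: π = [0.4324, 0.2000, 0.3676]
t=8: π = [0.4257, 0.2000, 0.3743]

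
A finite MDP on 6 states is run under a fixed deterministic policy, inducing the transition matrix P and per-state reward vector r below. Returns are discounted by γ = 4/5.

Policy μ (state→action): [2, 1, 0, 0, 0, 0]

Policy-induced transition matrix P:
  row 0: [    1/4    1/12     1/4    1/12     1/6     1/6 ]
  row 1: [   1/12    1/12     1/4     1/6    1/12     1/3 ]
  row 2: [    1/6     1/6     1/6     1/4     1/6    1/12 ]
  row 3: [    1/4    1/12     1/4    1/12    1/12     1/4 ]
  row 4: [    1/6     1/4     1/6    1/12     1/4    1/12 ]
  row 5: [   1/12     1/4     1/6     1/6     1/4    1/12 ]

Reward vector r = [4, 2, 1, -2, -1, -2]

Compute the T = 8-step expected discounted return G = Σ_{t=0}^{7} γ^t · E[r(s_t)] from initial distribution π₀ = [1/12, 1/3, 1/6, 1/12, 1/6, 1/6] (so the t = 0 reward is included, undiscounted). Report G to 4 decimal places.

t=0: π = [0.0833, 0.3333, 0.1667, 0.0833, 0.1667, 0.1667], E[r] = 0.5000, γ^t·E[r] = 0.500000, running G = 0.500000
t=1: π = [0.1389, 0.1528, 0.2083, 0.1528, 0.1597, 0.1875], E[r] = 0.2292, γ^t·E[r] = 0.183333, running G = 0.683333
t=2: π = [0.1626, 0.1586, 0.2037, 0.1464, 0.1701, 0.1586], E[r] = 0.3912, γ^t·E[r] = 0.250370, running G = 0.933704
t=3: π = [0.1660, 0.1551, 0.2056, 0.1437, 0.1686, 0.1609], E[r] = 0.4019, γ^t·E[r] = 0.205753, running G = 1.139457
t=4: π = [0.1661, 0.1554, 0.2054, 0.1439, 0.1692, 0.1599], E[r] = 0.4039, γ^t·E[r] = 0.165422, running G = 1.304879
t=5: π = [0.1662, 0.1553, 0.2055, 0.1438, 0.1691, 0.1600], E[r] = 0.4041, γ^t·E[r] = 0.132425, running G = 1.437304
t=6: π = [0.1662, 0.1553, 0.2054, 0.1439, 0.1692, 0.1600], E[r] = 0.4042, γ^t·E[r] = 0.105946, running G = 1.543250
t=7: π = [0.1662, 0.1553, 0.2054, 0.1438, 0.1692, 0.1600], E[r] = 0.4042, γ^t·E[r] = 0.084758, running G = 1.628008

G = 1.6280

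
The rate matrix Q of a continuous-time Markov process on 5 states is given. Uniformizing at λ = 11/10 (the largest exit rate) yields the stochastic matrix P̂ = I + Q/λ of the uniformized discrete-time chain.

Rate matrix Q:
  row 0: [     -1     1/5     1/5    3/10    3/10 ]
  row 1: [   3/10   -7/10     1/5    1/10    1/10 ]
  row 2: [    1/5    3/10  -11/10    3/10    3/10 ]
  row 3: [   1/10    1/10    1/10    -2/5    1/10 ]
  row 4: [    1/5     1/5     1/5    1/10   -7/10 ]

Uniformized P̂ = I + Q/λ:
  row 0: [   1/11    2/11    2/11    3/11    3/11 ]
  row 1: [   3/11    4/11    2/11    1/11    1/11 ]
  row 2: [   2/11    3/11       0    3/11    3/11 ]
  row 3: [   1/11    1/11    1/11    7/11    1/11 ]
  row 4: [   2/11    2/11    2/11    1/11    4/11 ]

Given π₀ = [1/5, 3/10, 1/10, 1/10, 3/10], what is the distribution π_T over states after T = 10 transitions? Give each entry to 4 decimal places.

π = [0.1573, 0.2017, 0.1297, 0.3146, 0.1968]

t=0: π = [0.2000, 0.3000, 0.1000, 0.1000, 0.3000]
t=1: π = [0.1818, 0.2364, 0.1545, 0.2000, 0.2273]
t=2: π = [0.1686, 0.2207, 0.1355, 0.2612, 0.2140]
t=3: π = [0.1628, 0.2105, 0.1334, 0.2887, 0.2046]
t=4: π = [0.1599, 0.2060, 0.1313, 0.3022, 0.2006]
t=5: π = [0.1585, 0.2037, 0.1305, 0.3087, 0.1986]
t=6: π = [0.1579, 0.2027, 0.1300, 0.3118, 0.1976]
t=7: π = [0.1575, 0.2021, 0.1298, 0.3133, 0.1971]
t=8: π = [0.1574, 0.2019, 0.1297, 0.3141, 0.1969]
t=9: π = [0.1573, 0.2018, 0.1297, 0.3144, 0.1968]
t=10: π = [0.1573, 0.2017, 0.1297, 0.3146, 0.1968]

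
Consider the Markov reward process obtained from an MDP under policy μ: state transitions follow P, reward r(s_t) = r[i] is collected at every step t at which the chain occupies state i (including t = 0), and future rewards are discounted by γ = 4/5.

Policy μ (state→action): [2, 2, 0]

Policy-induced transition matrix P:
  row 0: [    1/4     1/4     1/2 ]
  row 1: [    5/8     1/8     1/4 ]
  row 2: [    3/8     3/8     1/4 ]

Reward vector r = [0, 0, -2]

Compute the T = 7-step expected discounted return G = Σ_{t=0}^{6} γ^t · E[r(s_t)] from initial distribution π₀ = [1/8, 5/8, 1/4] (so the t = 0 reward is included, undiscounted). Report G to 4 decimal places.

t=0: π = [0.1250, 0.6250, 0.2500], E[r] = -0.5000, γ^t·E[r] = -0.500000, running G = -0.500000
t=1: π = [0.5156, 0.2031, 0.2813], E[r] = -0.5625, γ^t·E[r] = -0.450000, running G = -0.950000
t=2: π = [0.3613, 0.2598, 0.3789], E[r] = -0.7578, γ^t·E[r] = -0.485000, running G = -1.435000
t=3: π = [0.3948, 0.2649, 0.3403], E[r] = -0.6807, γ^t·E[r] = -0.348500, running G = -1.783500
t=4: π = [0.3919, 0.2594, 0.3487], E[r] = -0.6974, γ^t·E[r] = -0.285650, running G = -2.069150
t=5: π = [0.3909, 0.2612, 0.3480], E[r] = -0.6959, γ^t·E[r] = -0.228045, running G = -2.297195
t=6: π = [0.3914, 0.2609, 0.3477], E[r] = -0.6954, γ^t·E[r] = -0.182305, running G = -2.479500

G = -2.4795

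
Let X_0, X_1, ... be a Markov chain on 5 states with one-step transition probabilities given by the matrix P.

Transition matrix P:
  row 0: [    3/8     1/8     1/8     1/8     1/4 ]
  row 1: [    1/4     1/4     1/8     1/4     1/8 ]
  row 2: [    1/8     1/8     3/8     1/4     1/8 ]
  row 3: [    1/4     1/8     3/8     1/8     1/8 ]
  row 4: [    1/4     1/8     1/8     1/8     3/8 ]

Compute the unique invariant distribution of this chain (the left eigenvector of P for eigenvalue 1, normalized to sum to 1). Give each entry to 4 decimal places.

Balance equations π_j = Σ_i π_i·P[i][j]:
  π_0 = 3/8·π_0 + 1/4·π_1 + 1/8·π_2 + 1/4·π_3 + 1/4·π_4
  π_1 = 1/8·π_0 + 1/4·π_1 + 1/8·π_2 + 1/8·π_3 + 1/8·π_4
  π_2 = 1/8·π_0 + 1/8·π_1 + 3/8·π_2 + 3/8·π_3 + 1/8·π_4
  π_3 = 1/8·π_0 + 1/4·π_1 + 1/4·π_2 + 1/8·π_3 + 1/8·π_4
  normalize: π_0 + π_1 + π_2 + π_3 + π_4 = 1
Solving the linear system gives exactly π = [286/1127, 1/7, 36/161, 55/322, 471/2254].

π = [0.2538, 0.1429, 0.2236, 0.1708, 0.2090]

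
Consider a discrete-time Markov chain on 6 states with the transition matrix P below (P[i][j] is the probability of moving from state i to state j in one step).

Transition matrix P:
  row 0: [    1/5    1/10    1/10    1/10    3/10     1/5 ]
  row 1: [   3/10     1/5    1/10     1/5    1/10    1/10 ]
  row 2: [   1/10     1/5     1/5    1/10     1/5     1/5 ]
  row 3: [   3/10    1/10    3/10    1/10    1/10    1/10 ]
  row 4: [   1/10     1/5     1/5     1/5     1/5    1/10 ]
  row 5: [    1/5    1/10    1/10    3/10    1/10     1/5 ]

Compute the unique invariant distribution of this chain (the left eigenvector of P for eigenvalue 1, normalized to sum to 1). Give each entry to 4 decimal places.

Balance equations π_j = Σ_i π_i·P[i][j]:
  π_0 = 1/5·π_0 + 3/10·π_1 + 1/10·π_2 + 3/10·π_3 + 1/10·π_4 + 1/5·π_5
  π_1 = 1/10·π_0 + 1/5·π_1 + 1/5·π_2 + 1/10·π_3 + 1/5·π_4 + 1/10·π_5
  π_2 = 1/10·π_0 + 1/10·π_1 + 1/5·π_2 + 3/10·π_3 + 1/5·π_4 + 1/10·π_5
  π_3 = 1/10·π_0 + 1/5·π_1 + 1/10·π_2 + 1/10·π_3 + 1/5·π_4 + 3/10·π_5
  π_4 = 3/10·π_0 + 1/10·π_1 + 1/5·π_2 + 1/10·π_3 + 1/5·π_4 + 1/10·π_5
  normalize: π_0 + π_1 + π_2 + π_3 + π_4 + π_5 = 1
Solving the linear system gives exactly π = [1314/6665, 6946/46655, 7768/46655, 7583/46655, 261/1505, 7069/46655].

π = [0.1971, 0.1489, 0.1665, 0.1625, 0.1734, 0.1515]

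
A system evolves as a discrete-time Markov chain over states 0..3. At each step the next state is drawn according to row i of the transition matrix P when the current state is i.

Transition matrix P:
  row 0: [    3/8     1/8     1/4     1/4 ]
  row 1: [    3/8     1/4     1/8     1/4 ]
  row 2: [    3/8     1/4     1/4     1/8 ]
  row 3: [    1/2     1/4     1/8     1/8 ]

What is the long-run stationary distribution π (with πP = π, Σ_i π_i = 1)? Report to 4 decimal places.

Balance equations π_j = Σ_i π_i·P[i][j]:
  π_0 = 3/8·π_0 + 3/8·π_1 + 3/8·π_2 + 1/2·π_3
  π_1 = 1/8·π_0 + 1/4·π_1 + 1/4·π_2 + 1/4·π_3
  π_2 = 1/4·π_0 + 1/8·π_1 + 1/4·π_2 + 1/8·π_3
  normalize: π_0 + π_1 + π_2 + π_3 = 1
Solving the linear system gives exactly π = [2/5, 1/5, 1/5, 1/5].

π = [0.4000, 0.2000, 0.2000, 0.2000]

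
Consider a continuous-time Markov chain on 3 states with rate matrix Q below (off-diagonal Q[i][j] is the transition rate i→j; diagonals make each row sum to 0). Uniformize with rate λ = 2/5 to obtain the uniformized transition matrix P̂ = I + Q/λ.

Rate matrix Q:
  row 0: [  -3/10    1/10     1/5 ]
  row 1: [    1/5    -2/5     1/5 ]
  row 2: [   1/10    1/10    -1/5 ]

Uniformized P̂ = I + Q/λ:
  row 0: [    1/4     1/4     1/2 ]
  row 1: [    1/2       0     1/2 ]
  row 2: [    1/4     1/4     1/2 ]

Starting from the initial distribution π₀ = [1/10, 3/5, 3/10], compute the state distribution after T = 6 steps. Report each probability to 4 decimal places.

t=0: π = [0.1000, 0.6000, 0.3000]
t=1: π = [0.4000, 0.1000, 0.5000]
t=2: π = [0.2750, 0.2250, 0.5000]
t=3: π = [0.3063, 0.1938, 0.5000]
t=4: π = [0.2984, 0.2016, 0.5000]
t=5: π = [0.3004, 0.1996, 0.5000]
t=6: π = [0.2999, 0.2001, 0.5000]

π = [0.2999, 0.2001, 0.5000]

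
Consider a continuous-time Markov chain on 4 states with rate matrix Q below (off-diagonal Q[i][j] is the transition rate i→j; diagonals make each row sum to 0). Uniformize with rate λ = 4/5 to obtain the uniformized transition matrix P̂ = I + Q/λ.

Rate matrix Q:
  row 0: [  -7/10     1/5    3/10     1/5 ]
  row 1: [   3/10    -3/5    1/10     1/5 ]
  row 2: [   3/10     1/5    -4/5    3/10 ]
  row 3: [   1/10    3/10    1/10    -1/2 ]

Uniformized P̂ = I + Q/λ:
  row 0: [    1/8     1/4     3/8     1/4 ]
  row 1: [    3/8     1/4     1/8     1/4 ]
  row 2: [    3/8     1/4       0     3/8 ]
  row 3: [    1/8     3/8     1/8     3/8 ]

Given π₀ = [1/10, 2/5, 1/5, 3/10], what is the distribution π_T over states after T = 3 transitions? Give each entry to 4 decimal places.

t=0: π = [0.1000, 0.4000, 0.2000, 0.3000]
t=1: π = [0.2750, 0.2875, 0.1250, 0.3125]
t=2: π = [0.2281, 0.2891, 0.1781, 0.3047]
t=3: π = [0.2418, 0.2881, 0.1598, 0.3104]

π = [0.2418, 0.2881, 0.1598, 0.3104]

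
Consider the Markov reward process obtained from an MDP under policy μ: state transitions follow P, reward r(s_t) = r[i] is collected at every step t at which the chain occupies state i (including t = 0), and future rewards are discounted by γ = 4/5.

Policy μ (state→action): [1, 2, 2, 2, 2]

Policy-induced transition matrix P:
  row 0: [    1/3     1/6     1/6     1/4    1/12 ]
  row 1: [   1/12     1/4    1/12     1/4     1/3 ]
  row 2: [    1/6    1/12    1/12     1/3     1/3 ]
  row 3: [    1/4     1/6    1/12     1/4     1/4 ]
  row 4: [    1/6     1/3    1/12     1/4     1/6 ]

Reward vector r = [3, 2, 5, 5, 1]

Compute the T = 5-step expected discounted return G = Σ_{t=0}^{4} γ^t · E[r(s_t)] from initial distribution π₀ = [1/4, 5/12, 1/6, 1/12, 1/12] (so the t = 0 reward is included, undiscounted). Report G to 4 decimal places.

G = 10.1118

t=0: π = [0.2500, 0.4167, 0.1667, 0.0833, 0.0833], E[r] = 2.9167, γ^t·E[r] = 2.916667, running G = 2.916667
t=1: π = [0.1806, 0.2014, 0.1042, 0.2639, 0.2500], E[r] = 3.0347, γ^t·E[r] = 2.427778, running G = 5.344444
t=2: π = [0.2020, 0.2164, 0.0984, 0.2587, 0.2245], E[r] = 3.0486, γ^t·E[r] = 1.951111, running G = 7.295556
t=3: π = [0.2038, 0.2139, 0.1002, 0.2582, 0.2239], E[r] = 3.0551, γ^t·E[r] = 1.564198, running G = 8.859753
t=4: π = [0.2043, 0.2135, 0.1003, 0.2583, 0.2235], E[r] = 3.0568, γ^t·E[r] = 1.252061, running G = 10.111814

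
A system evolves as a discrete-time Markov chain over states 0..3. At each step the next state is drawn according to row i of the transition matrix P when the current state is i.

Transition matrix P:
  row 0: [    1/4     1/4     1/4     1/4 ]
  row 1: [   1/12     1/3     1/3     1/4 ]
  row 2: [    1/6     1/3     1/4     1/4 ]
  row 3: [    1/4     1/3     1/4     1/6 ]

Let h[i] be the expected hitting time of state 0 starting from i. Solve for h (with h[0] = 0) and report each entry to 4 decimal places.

First-step conditioning: h[0] = 0; for i ≠ 0, h[i] = 1 + Σ_k P[i][k]·h[k].
  h[1] = 1 + 1/3·h[1] + 1/3·h[2] + 1/4·h[3]
  h[2] = 1 + 1/3·h[1] + 1/4·h[2] + 1/4·h[3]
  h[3] = 1 + 1/3·h[1] + 1/4·h[2] + 1/6·h[3]
Solving the 3×3 linear system over states ≠ 0 gives exactly h = [0, 507/74, 234/37, 216/37] (h[0] = 0 is the target).

h = [0.0000, 6.8514, 6.3243, 5.8378]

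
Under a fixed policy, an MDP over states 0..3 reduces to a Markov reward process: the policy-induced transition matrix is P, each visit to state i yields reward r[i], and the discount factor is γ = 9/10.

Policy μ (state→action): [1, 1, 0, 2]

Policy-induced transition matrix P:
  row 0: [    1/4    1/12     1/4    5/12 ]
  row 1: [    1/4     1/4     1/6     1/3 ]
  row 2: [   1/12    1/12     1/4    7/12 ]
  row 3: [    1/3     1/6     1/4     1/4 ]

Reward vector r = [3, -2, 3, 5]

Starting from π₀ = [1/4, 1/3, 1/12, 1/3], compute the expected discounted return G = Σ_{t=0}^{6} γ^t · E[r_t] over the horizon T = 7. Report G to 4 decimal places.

t=0: π = [0.2500, 0.3333, 0.0833, 0.3333], E[r] = 2.0000, γ^t·E[r] = 2.000000, running G = 2.000000
t=1: π = [0.2639, 0.1667, 0.2222, 0.3472], E[r] = 2.8611, γ^t·E[r] = 2.575000, running G = 4.575000
t=2: π = [0.2419, 0.1400, 0.2361, 0.3819], E[r] = 3.0637, γ^t·E[r] = 2.481563, running G = 7.056563
t=3: π = [0.2425, 0.1385, 0.2383, 0.3807], E[r] = 3.0689, γ^t·E[r] = 2.237203, running G = 9.293766
t=4: π = [0.2420, 0.1381, 0.2385, 0.3814], E[r] = 3.0721, γ^t·E[r] = 2.015597, running G = 11.309363
t=5: π = [0.2420, 0.1381, 0.2385, 0.3813], E[r] = 3.0720, γ^t·E[r] = 1.813963, running G = 13.123326
t=6: π = [0.2420, 0.1381, 0.2385, 0.3813], E[r] = 3.0720, γ^t·E[r] = 1.632600, running G = 14.755926

G = 14.7559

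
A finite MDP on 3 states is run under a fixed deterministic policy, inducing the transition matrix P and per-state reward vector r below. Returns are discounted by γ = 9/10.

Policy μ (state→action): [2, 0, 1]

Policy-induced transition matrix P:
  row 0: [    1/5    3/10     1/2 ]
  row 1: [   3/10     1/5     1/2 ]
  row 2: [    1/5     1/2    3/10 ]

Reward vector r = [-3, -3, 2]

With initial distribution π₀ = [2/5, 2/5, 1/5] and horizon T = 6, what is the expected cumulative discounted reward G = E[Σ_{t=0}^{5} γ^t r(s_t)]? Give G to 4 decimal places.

t=0: π = [0.4000, 0.4000, 0.2000], E[r] = -2.0000, γ^t·E[r] = -2.000000, running G = -2.000000
t=1: π = [0.2400, 0.3000, 0.4600], E[r] = -0.7000, γ^t·E[r] = -0.630000, running G = -2.630000
t=2: π = [0.2300, 0.3620, 0.4080], E[r] = -0.9600, γ^t·E[r] = -0.777600, running G = -3.407600
t=3: π = [0.2362, 0.3454, 0.4184], E[r] = -0.9080, γ^t·E[r] = -0.661932, running G = -4.069532
t=4: π = [0.2345, 0.3491, 0.4163], E[r] = -0.9184, γ^t·E[r] = -0.602562, running G = -4.672094
t=5: π = [0.2349, 0.3484, 0.4167], E[r] = -0.9163, γ^t·E[r] = -0.541078, running G = -5.213172

G = -5.2132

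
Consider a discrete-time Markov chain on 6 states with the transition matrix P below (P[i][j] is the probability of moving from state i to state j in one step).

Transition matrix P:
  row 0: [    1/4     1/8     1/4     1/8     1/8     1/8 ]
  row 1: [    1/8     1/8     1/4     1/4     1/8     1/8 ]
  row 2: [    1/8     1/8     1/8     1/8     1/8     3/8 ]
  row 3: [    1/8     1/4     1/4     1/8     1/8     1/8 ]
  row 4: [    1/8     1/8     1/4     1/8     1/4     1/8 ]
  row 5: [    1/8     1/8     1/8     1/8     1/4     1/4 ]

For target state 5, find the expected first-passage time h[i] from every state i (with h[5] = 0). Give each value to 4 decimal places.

h = [5.5385, 5.5385, 4.3077, 5.5385, 5.5385, 0.0000]

First-step conditioning: h[5] = 0; for i ≠ 5, h[i] = 1 + Σ_k P[i][k]·h[k].
  h[0] = 1 + 1/4·h[0] + 1/8·h[1] + 1/4·h[2] + 1/8·h[3] + 1/8·h[4]
  h[1] = 1 + 1/8·h[0] + 1/8·h[1] + 1/4·h[2] + 1/4·h[3] + 1/8·h[4]
  h[2] = 1 + 1/8·h[0] + 1/8·h[1] + 1/8·h[2] + 1/8·h[3] + 1/8·h[4]
  h[3] = 1 + 1/8·h[0] + 1/4·h[1] + 1/4·h[2] + 1/8·h[3] + 1/8·h[4]
  h[4] = 1 + 1/8·h[0] + 1/8·h[1] + 1/4·h[2] + 1/8·h[3] + 1/4·h[4]
Solving the 5×5 linear system over states ≠ 5 gives exactly h = [72/13, 72/13, 56/13, 72/13, 72/13, 0] (h[5] = 0 is the target).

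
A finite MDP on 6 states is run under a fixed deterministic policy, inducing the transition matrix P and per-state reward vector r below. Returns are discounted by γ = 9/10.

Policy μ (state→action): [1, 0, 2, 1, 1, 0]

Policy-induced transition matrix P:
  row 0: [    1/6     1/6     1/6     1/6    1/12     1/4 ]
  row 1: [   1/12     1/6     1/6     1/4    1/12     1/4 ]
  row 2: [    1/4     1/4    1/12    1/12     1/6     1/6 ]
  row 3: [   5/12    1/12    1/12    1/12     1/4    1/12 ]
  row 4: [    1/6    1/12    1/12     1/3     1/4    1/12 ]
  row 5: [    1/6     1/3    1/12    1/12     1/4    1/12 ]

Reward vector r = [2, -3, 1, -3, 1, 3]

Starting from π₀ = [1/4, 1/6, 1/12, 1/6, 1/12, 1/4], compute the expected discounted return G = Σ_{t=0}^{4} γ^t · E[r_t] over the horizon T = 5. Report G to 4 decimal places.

t=0: π = [0.2500, 0.1667, 0.0833, 0.1667, 0.0833, 0.2500], E[r] = 0.4167, γ^t·E[r] = 0.416667, running G = 0.416667
t=1: π = [0.2014, 0.1944, 0.1181, 0.1528, 0.1736, 0.1597], E[r] = 0.1319, γ^t·E[r] = 0.118750, running G = 0.535417
t=2: π = [0.1985, 0.1759, 0.1163, 0.1759, 0.1742, 0.1591], E[r] = 0.1094, γ^t·E[r] = 0.088594, running G = 0.624010
t=3: π = [0.2057, 0.1737, 0.1145, 0.1727, 0.1779, 0.1554], E[r] = 0.1307, γ^t·E[r] = 0.095309, running G = 0.719319
t=4: π = [0.2049, 0.1729, 0.1149, 0.1739, 0.1772, 0.1561], E[r] = 0.1300, γ^t·E[r] = 0.085264, running G = 0.804583

G = 0.8046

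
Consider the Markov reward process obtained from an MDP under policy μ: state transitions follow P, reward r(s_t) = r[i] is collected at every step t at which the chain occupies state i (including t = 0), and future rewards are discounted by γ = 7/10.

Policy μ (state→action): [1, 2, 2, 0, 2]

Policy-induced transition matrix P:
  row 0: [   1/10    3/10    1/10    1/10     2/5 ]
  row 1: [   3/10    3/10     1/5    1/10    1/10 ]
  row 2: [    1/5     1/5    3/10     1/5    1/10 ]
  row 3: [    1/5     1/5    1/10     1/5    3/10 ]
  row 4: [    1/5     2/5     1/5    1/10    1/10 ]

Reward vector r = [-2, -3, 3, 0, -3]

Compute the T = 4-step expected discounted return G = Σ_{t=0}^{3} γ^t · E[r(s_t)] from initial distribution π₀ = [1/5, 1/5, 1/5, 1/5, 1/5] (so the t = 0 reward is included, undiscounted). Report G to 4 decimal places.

t=0: π = [0.2000, 0.2000, 0.2000, 0.2000, 0.2000], E[r] = -1.0000, γ^t·E[r] = -1.000000, running G = -1.000000
t=1: π = [0.2000, 0.2800, 0.1800, 0.1400, 0.2000], E[r] = -1.3000, γ^t·E[r] = -0.910000, running G = -1.910000
t=2: π = [0.2080, 0.2880, 0.1840, 0.1320, 0.1880], E[r] = -1.2920, γ^t·E[r] = -0.633080, running G = -2.543080
t=3: π = [0.2080, 0.2872, 0.1844, 0.1316, 0.1888], E[r] = -1.2908, γ^t·E[r] = -0.442744, running G = -2.985824

G = -2.9858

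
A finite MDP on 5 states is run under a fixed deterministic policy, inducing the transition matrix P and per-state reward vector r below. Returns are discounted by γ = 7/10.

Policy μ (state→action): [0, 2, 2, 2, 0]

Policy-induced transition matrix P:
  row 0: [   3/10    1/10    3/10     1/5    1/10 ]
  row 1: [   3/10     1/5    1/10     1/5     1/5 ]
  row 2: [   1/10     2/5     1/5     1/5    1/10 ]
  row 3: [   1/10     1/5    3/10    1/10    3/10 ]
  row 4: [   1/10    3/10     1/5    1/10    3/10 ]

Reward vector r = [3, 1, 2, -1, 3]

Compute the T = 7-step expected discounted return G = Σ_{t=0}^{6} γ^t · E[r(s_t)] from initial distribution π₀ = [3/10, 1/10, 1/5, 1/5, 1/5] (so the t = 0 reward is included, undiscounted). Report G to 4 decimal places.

t=0: π = [0.3000, 0.1000, 0.2000, 0.2000, 0.2000], E[r] = 1.8000, γ^t·E[r] = 1.800000, running G = 1.800000
t=1: π = [0.1800, 0.2300, 0.2400, 0.1600, 0.1900], E[r] = 1.6600, γ^t·E[r] = 1.162000, running G = 2.962000
t=2: π = [0.1820, 0.2490, 0.2110, 0.1650, 0.1930], E[r] = 1.6310, γ^t·E[r] = 0.799190, running G = 3.761190
t=3: π = [0.1862, 0.2433, 0.2098, 0.1642, 0.1965], E[r] = 1.6468, γ^t·E[r] = 0.564852, running G = 4.326042
t=4: π = [0.1859, 0.2430, 0.2107, 0.1639, 0.1965], E[r] = 1.6476, γ^t·E[r] = 0.395586, running G = 4.721629
t=5: π = [0.1858, 0.2432, 0.2107, 0.1640, 0.1964], E[r] = 1.6471, γ^t·E[r] = 0.276824, running G = 4.998453
t=6: π = [0.1858, 0.2432, 0.2107, 0.1640, 0.1964], E[r] = 1.6471, γ^t·E[r] = 0.193778, running G = 5.192231

G = 5.1922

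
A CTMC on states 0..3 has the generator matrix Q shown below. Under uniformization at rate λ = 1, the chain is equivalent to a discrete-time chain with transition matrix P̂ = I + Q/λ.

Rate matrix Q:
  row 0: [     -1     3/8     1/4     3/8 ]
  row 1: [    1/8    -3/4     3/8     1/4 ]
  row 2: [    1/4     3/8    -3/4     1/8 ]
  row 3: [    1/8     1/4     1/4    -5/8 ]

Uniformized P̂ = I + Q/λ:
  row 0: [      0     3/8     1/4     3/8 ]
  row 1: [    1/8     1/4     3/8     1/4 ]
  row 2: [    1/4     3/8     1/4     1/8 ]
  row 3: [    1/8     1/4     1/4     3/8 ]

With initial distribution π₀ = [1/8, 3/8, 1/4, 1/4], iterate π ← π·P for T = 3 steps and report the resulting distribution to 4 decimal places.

t=0: π = [0.1250, 0.3750, 0.2500, 0.2500]
t=1: π = [0.1406, 0.2969, 0.2969, 0.2656]
t=2: π = [0.1445, 0.3047, 0.2871, 0.2637]
t=3: π = [0.1428, 0.3040, 0.2881, 0.2651]

π = [0.1428, 0.3040, 0.2881, 0.2651]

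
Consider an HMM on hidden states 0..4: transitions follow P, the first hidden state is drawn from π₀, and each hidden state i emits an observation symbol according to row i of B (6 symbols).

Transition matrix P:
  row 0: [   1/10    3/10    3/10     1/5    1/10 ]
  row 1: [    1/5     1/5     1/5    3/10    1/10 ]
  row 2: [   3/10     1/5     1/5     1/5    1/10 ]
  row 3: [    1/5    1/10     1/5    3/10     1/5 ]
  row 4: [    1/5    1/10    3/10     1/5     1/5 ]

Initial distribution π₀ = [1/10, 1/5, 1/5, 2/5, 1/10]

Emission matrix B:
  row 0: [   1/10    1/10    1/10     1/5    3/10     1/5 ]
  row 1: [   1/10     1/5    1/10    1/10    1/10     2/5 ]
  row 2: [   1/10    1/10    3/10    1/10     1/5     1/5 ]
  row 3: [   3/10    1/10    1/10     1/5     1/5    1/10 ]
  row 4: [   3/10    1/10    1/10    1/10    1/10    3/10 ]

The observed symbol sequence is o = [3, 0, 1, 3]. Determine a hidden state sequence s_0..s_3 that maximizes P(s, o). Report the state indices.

t=0: δ = [2.000e-02, 2.000e-02, 2.000e-02, 8.000e-02, 1.000e-02]  (obs o_0=3)
t=1: δ = [1.600e-03, 8.000e-04, 1.600e-03, 7.200e-03, 4.800e-03]  ψ = [3, 3, 3, 3, 3]  (obs o_1=0)
t=2: δ = [1.440e-04, 1.440e-04, 1.440e-04, 2.160e-04, 1.440e-04]  ψ = [3, 3, 3, 3, 3]  (obs o_2=1)
t=3: δ = [8.640e-06, 4.320e-06, 4.320e-06, 1.296e-05, 4.320e-06]  ψ = [2, 0, 0, 3, 3]  (obs o_3=3)
backtrack: best end state = 3; path = [3, 3, 3, 3]

path = [3, 3, 3, 3]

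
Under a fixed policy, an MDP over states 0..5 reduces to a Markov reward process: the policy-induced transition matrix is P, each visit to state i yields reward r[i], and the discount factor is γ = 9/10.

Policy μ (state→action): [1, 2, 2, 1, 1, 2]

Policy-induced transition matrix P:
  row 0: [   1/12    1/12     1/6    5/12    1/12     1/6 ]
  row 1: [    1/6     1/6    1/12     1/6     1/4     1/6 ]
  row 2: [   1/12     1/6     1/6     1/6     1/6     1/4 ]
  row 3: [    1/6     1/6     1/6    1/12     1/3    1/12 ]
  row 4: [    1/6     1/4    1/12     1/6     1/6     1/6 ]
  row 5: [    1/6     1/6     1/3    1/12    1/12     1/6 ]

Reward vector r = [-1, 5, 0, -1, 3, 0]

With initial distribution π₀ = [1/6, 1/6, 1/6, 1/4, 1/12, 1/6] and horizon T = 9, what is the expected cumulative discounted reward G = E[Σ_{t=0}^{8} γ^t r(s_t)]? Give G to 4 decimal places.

t=0: π = [0.1667, 0.1667, 0.1667, 0.2500, 0.0833, 0.1667], E[r] = 0.6667, γ^t·E[r] = 0.666667, running G = 0.666667
t=1: π = [0.1389, 0.1597, 0.1736, 0.1736, 0.1944, 0.1597], E[r] = 1.0694, γ^t·E[r] = 0.962500, running G = 1.629167
t=2: π = [0.1406, 0.1713, 0.1638, 0.1736, 0.1840, 0.1667], E[r] = 1.0943, γ^t·E[r] = 0.886406, running G = 2.515573
t=3: π = [0.1413, 0.1703, 0.1648, 0.1735, 0.1843, 0.1658], E[r] = 1.0895, γ^t·E[r] = 0.794215, running G = 3.309788
t=4: π = [0.1412, 0.1702, 0.1648, 0.1737, 0.1842, 0.1659], E[r] = 1.0889, γ^t·E[r] = 0.714416, running G = 4.024204
t=5: π = [0.1412, 0.1703, 0.1648, 0.1737, 0.1842, 0.1659], E[r] = 1.0891, γ^t·E[r] = 0.643089, running G = 4.667293
t=6: π = [0.1412, 0.1703, 0.1648, 0.1737, 0.1842, 0.1659], E[r] = 1.0890, γ^t·E[r] = 0.578765, running G = 5.246059
t=7: π = [0.1412, 0.1703, 0.1648, 0.1737, 0.1842, 0.1659], E[r] = 1.0891, γ^t·E[r] = 0.520891, running G = 5.766950
t=8: π = [0.1412, 0.1703, 0.1648, 0.1737, 0.1842, 0.1659], E[r] = 1.0891, γ^t·E[r] = 0.468802, running G = 6.235751

G = 6.2358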